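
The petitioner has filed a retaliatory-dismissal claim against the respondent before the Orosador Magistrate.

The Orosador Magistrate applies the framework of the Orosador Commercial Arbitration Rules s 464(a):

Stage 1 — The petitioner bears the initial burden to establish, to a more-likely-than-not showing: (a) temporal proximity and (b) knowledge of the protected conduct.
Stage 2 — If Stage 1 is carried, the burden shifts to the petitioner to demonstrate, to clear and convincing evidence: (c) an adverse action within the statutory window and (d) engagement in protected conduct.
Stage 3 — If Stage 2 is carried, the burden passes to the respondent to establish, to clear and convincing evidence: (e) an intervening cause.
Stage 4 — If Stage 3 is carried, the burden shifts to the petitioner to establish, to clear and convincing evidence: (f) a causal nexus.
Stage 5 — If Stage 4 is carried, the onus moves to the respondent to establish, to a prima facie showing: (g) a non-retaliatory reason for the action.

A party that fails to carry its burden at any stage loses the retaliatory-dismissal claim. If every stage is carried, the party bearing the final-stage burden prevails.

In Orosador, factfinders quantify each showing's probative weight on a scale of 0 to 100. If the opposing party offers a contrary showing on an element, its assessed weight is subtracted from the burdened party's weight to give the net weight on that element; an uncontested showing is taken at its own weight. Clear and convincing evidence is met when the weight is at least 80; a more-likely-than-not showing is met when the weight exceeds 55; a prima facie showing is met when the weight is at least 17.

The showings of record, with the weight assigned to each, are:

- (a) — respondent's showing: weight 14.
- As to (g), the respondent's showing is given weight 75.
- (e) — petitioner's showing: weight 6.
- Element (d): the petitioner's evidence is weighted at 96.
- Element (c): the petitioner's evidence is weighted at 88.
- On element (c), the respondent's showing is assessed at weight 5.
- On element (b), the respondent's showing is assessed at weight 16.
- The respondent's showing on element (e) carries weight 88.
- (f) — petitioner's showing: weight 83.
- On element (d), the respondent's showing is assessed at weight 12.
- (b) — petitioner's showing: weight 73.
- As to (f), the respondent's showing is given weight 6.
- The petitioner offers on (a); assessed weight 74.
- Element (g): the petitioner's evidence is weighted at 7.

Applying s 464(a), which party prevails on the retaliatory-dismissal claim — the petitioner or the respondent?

respondent

Stage 1 (petitioner, a more-likely-than-not showing, weight exceeds 55): (a) net 74−14=60 > 55 — meets; (b) net 73−16=57 > 55 — meets.
  Stage 1 carried; the burden remains with the petitioner.
Stage 2 (petitioner, clear and convincing evidence, weight is at least 80): (c) net 88−5=83 ≥ 80 — meets; (d) net 96−12=84 ≥ 80 — meets.
  Stage 2 is satisfied; the onus moves to the respondent.
Stage 3 (respondent, clear and convincing evidence, weight is at least 80): (e) net 88−6=82 ≥ 80 — meets.
  The respondent carries Stage 3; the petitioner now bears the burden.
Stage 4 (petitioner, clear and convincing evidence, weight is at least 80): (f) net 83−6=77 < 80 — fails.
  Not every element is met, so the petitioner fails to carry Stage 4.
So the respondent prevails.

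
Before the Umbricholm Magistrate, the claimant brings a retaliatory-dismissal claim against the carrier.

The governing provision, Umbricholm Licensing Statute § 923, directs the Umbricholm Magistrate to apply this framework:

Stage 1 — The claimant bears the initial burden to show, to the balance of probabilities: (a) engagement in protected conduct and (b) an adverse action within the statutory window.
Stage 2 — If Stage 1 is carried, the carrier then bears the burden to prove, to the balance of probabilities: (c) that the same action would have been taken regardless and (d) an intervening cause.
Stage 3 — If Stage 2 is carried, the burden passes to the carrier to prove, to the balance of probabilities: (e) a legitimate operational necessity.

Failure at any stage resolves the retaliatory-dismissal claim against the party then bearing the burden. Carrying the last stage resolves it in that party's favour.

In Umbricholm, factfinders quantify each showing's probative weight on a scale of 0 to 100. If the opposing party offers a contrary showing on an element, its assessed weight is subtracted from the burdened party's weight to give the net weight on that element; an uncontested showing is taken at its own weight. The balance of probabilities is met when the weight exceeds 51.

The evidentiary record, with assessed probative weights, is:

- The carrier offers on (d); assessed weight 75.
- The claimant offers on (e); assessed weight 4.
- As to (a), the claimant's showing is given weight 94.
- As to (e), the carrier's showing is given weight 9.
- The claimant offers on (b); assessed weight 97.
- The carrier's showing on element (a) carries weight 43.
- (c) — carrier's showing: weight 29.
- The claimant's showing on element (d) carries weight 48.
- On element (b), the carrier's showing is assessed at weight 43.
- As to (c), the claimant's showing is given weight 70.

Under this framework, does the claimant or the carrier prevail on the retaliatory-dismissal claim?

Stage 1 — burden on claimant; standard: the balance of probabilities (weight exceeds 51).
    (a): 94 − 43 = 51 ≤ 51 [not met]
    (b): 97 − 43 = 54 > 51 [met]
  Stage 1 not carried; the claimant fails its burden.
So the carrier prevails.

carrier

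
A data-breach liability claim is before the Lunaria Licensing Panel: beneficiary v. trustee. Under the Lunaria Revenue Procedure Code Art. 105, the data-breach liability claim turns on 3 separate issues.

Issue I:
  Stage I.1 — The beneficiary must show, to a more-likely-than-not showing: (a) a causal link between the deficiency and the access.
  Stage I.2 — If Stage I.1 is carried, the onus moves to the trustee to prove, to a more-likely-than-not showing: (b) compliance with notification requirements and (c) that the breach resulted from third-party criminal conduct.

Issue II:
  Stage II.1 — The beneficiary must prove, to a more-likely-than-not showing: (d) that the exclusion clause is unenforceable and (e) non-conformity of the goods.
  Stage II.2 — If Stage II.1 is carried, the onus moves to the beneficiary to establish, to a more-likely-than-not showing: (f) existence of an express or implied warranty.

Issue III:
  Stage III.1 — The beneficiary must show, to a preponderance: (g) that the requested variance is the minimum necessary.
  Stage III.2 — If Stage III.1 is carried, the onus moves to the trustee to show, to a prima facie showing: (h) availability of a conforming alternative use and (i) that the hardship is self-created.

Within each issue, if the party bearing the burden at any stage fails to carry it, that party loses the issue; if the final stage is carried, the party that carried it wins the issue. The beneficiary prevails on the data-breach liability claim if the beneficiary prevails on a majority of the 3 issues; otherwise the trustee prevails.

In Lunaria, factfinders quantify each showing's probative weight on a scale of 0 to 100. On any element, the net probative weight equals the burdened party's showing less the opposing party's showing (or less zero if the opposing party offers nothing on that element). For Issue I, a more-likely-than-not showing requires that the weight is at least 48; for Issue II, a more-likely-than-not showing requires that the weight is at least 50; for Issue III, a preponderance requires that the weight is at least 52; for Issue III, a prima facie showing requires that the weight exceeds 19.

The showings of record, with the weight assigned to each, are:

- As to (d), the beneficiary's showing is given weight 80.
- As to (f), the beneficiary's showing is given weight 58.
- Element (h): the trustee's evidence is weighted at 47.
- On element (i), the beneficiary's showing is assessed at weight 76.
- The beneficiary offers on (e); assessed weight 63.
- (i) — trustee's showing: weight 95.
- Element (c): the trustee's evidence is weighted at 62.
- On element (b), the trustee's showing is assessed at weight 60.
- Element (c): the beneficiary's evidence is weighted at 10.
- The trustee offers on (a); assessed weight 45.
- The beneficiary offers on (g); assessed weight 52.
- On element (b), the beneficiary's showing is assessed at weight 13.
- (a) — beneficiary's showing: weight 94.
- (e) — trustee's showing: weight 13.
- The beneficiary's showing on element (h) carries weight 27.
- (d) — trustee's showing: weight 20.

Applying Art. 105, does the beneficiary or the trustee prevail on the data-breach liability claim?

— Issue I —
Stage I.1 (beneficiary, a more-likely-than-not showing, weight is at least 48): (a) net 94−45=49 ≥ 48 — meets.
  The beneficiary carries Stage I.1; the trustee now bears the burden.
Stage I.2 (trustee, a more-likely-than-not showing, weight is at least 48): (b) net 60−13=47 < 48 — fails; (c) net 62−10=52 ≥ 48 — meets.
  Stage I.2 not carried; the trustee fails its burden.
The analysis ends at Stage I.2; the beneficiary prevails on this issue.
— Issue II —
Stage II.1 — burden on beneficiary; standard: a more-likely-than-not showing (weight is at least 50).
    (d): 80 − 20 = 60 ≥ 50 [met]
    (e): 63 − 13 = 50 ≥ 50 [met]
  Stage II.1 carried; the burden remains with the beneficiary.
Stage II.2 — burden on beneficiary; standard: a more-likely-than-not showing (weight is at least 50).
    (f): 58 ≥ 50 [met]
  Stage II.2 carried; the final stage is satisfied.
Every stage carried; the beneficiary prevails on this issue.
— Issue III —
Stage III.1 (beneficiary, a preponderance, weight is at least 52): (g) 52 ≥ 52 — meets.
  Stage III.1 is satisfied; the onus moves to the trustee.
Stage III.2 (trustee, a prima facie showing, weight exceeds 19): (h) net 47−27=20 > 19 — meets; (i) net 95−76=19 ≤ 19 — fails.
  Not every element is met, so the trustee fails to carry Stage III.2.
The beneficiary prevails on this issue.
Per-issue: Issue I → beneficiary; Issue II → beneficiary; Issue III → beneficiary. The beneficiary must prevail on a majority of issues; overall, the beneficiary prevails.

beneficiary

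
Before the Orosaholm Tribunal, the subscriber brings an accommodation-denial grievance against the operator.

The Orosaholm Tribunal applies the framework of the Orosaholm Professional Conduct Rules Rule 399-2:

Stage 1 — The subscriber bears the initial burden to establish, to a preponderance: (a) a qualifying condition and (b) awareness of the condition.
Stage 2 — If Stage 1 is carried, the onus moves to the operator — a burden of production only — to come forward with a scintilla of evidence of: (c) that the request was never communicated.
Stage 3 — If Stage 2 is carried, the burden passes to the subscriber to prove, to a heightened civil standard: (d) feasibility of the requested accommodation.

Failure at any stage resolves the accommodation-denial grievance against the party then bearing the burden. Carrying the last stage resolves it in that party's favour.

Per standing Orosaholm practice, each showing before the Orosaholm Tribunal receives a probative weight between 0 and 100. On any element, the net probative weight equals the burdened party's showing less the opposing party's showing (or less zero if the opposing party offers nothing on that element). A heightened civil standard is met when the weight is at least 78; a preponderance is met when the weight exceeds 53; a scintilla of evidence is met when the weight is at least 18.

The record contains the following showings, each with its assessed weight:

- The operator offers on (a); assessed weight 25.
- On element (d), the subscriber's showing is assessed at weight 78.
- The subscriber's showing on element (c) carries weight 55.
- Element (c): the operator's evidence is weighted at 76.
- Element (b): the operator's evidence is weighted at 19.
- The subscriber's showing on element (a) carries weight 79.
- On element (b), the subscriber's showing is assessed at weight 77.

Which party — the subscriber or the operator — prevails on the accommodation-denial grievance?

subscriber

Stage 1 — burden on subscriber; standard: a preponderance (weight exceeds 53).
    (a): 79 − 25 = 54 > 53 [met]
    (b): 77 − 19 = 58 > 53 [met]
  The subscriber carries Stage 1; the operator now bears the burden.
Stage 2 — burden on operator; standard: a scintilla of evidence (weight is at least 18).
    (c): 76 − 55 = 21 ≥ 18 [met]
  The operator carries Stage 2; the subscriber now bears the burden.
Stage 3 — burden on subscriber; standard: a heightened civil standard (weight is at least 78).
    (d): 78 ≥ 78 [met]
  All elements met at the final stage.
Every stage carried; the subscriber prevails.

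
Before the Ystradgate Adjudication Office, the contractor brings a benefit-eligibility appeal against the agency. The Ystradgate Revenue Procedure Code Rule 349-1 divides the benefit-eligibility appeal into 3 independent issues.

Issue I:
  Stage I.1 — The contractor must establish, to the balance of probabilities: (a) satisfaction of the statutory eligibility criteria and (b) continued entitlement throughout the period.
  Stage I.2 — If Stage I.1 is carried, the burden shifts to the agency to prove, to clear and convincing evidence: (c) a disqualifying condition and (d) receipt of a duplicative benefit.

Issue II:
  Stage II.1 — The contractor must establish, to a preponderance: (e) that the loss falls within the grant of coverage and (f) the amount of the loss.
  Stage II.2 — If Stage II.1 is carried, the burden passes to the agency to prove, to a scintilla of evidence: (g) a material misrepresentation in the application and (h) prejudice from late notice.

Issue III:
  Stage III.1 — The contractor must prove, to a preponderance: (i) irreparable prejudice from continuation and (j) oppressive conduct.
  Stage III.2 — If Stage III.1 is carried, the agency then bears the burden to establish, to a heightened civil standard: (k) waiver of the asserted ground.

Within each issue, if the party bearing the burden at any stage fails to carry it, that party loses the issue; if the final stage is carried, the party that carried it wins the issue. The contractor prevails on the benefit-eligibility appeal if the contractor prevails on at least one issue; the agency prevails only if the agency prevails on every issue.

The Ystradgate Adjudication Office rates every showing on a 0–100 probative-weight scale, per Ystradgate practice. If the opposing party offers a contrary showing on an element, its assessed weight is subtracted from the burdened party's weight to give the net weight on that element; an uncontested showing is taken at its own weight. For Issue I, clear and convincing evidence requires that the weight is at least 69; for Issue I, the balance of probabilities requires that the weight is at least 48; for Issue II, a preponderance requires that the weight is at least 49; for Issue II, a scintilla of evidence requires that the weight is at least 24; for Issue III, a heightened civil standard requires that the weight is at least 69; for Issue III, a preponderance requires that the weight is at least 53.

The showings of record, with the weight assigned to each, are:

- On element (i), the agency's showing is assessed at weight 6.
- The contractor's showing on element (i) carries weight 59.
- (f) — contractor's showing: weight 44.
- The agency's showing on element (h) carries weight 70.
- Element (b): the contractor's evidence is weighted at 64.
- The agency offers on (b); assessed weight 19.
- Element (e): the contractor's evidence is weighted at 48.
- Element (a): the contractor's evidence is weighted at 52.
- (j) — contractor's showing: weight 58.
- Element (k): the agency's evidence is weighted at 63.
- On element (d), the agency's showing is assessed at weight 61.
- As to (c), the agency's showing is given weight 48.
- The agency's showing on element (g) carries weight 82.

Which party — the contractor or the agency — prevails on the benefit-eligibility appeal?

contractor

— Issue I —
Stage I.1 — burden on contractor; standard: the balance of probabilities (weight is at least 48).
    (a): 52 ≥ 48 [met]
    (b): 64 − 19 = 45 < 48 [not met]
  Not every element is met, so the contractor fails to carry Stage I.1.
The agency prevails on this issue.
— Issue II —
At Stage II.1 the contractor must meet a preponderance (weight is at least 49): on (e) the weight is 48, which does not reach 49, so (e) does not meet the standard; on (f) the weight is 44, which does not reach 49, so (f) does not meet the standard.
  Stage II.1 not carried; the contractor fails its burden.
The agency prevails on this issue.
— Issue III —
Stage III.1 — burden on contractor; standard: a preponderance (weight is at least 53).
    (i): 59 − 6 = 53 ≥ 53 [met]
    (j): 58 ≥ 53 [met]
  All elements met. The burden passes to the agency.
Stage III.2 — burden on agency; standard: a heightened civil standard (weight is at least 69).
    (k): 63 < 69 [not met]
  The agency does not carry Stage III.2.
So the contractor prevails on this issue.
Per-issue: Issue I → agency; Issue II → agency; Issue III → contractor. The contractor must prevail on at least one issue; overall, the contractor prevails.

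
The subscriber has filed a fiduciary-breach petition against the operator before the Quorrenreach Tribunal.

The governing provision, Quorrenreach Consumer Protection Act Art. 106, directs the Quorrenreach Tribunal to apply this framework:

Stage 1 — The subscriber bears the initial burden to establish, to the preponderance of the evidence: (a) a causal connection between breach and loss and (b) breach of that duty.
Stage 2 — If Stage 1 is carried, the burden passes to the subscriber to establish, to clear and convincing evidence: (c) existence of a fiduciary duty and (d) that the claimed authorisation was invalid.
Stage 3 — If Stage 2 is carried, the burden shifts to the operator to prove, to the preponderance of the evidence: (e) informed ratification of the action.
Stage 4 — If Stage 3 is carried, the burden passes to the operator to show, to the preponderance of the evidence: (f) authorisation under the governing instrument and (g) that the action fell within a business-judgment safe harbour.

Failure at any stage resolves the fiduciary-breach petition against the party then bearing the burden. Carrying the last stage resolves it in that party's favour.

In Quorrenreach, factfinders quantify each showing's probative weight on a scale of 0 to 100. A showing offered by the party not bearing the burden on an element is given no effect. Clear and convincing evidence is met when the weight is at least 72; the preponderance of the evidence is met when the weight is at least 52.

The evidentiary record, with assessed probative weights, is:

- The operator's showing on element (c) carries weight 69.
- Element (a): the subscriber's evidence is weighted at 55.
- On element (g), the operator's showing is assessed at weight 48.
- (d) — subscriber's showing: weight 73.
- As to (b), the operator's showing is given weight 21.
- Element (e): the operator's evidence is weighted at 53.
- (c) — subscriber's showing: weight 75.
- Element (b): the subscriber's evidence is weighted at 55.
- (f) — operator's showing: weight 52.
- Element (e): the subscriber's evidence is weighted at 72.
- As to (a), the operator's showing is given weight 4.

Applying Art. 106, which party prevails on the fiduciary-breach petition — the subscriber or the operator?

Stage 1 — burden on subscriber; standard: the preponderance of the evidence (weight is at least 52).
    (a): 55 (operator's 4 disregarded) ≥ 52 [met]
    (b): 55 (operator's 21 disregarded) ≥ 52 [met]
  Stage 1 is satisfied; the subscriber continues to bear the burden.
Stage 2 — burden on subscriber; standard: clear and convincing evidence (weight is at least 72).
    (c): 75 (operator's 69 disregarded) ≥ 72 [met]
    (d): 73 ≥ 72 [met]
  Stage 2 carried; the burden shifts to the operator.
Stage 3 — burden on operator; standard: the preponderance of the evidence (weight is at least 52).
    (e): 53 (subscriber's 72 disregarded) ≥ 52 [met]
  Stage 3 is satisfied; the operator continues to bear the burden.
Stage 4 — burden on operator; standard: the preponderance of the evidence (weight is at least 52).
    (f): 52 ≥ 52 [met]
    (g): 48 < 52 [not met]
  Not every element is met, so the operator fails to carry Stage 4.
So the subscriber prevails.

subscriber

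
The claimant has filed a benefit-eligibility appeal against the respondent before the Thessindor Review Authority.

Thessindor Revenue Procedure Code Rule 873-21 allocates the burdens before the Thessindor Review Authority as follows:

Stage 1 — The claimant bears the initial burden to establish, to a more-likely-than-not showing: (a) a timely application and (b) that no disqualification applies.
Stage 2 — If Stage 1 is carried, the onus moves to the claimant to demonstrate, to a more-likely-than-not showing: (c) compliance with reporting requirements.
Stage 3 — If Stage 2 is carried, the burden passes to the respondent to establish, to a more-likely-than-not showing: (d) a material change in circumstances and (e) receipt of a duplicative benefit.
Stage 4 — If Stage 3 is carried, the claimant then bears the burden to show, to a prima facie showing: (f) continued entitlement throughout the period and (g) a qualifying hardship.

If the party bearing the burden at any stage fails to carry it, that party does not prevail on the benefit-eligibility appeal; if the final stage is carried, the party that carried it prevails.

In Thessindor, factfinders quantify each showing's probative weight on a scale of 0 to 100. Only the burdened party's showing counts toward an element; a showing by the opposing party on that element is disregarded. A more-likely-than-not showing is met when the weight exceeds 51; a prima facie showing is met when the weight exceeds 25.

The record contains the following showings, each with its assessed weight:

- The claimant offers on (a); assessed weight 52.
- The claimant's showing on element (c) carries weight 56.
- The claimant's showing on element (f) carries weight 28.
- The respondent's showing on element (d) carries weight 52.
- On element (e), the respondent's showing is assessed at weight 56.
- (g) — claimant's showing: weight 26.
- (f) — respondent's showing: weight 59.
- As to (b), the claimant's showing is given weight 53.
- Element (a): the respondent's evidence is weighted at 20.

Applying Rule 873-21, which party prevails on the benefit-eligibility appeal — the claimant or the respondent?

claimant

At Stage 1 the claimant must meet a more-likely-than-not showing (weight exceeds 51): on (a) the weight is 52 (the respondent's 20 is given no effect), > 51, so (a) meets the standard; on (b) the weight is 53, which does exceed 51, so (b) meets the standard.
  All elements met. The claimant retains the burden for Stage 2.
At Stage 2 the claimant must meet a more-likely-than-not showing (weight exceeds 51): on (c) the weight is 56, > 51, so (c) meets the standard.
  Stage 2 is satisfied; the onus moves to the respondent.
At Stage 3 the respondent must meet a more-likely-than-not showing (weight exceeds 51): on (d) the weight is 52, > 51, so (d) meets the standard; on (e) the weight is 56, which does exceed 51, so (e) meets the standard.
  The respondent carries Stage 3; the claimant now bears the burden.
At Stage 4 the claimant must meet a prima facie showing (weight exceeds 25): on (f) the weight is 28 (the respondent's 59 is given no effect), which does exceed 25, so (f) meets the standard; on (g) the weight is 26, > 25, so (g) meets the standard.
  The claimant carries the last stage.
All stages carried — the claimant prevails.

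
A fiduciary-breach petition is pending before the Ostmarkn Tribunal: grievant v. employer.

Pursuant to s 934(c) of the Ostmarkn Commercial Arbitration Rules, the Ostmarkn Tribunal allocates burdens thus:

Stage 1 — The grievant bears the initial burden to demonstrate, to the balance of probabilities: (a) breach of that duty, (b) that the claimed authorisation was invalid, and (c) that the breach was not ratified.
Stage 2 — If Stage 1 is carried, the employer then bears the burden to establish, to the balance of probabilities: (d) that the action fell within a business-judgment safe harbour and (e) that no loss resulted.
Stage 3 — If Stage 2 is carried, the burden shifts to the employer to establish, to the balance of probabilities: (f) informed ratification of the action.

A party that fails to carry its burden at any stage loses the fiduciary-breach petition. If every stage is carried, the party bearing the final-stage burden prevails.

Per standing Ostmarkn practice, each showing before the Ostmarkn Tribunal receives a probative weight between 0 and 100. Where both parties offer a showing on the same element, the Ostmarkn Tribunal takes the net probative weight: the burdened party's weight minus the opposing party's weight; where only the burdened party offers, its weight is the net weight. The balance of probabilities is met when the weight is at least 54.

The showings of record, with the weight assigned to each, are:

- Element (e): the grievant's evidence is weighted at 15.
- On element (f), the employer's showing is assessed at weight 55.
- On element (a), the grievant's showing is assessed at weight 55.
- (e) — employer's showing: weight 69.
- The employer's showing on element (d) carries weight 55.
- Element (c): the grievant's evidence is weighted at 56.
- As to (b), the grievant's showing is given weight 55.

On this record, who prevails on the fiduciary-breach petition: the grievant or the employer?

At Stage 1 the grievant must meet the balance of probabilities (weight is at least 54): on (a) the weight is 55, which does reach 54, so (a) meets the standard; on (b) the weight is 55, which does reach 54, so (b) meets the standard; on (c) the weight is 56, which does reach 54, so (c) meets the standard.
  Stage 1 is satisfied; the onus moves to the employer.
At Stage 2 the employer must meet the balance of probabilities (weight is at least 54): on (d) the weight is 55, ≥ 54, so (d) meets the standard; on (e) the weight is 69 less the opposing 15 gives net 54, ≥ 54, so (e) meets the standard.
  All elements met. The employer retains the burden for Stage 3.
At Stage 3 the employer must meet the balance of probabilities (weight is at least 54): on (f) the weight is 55, ≥ 54, so (f) meets the standard.
  The employer carries the last stage.
With every stage satisfied, the employer prevails.

employer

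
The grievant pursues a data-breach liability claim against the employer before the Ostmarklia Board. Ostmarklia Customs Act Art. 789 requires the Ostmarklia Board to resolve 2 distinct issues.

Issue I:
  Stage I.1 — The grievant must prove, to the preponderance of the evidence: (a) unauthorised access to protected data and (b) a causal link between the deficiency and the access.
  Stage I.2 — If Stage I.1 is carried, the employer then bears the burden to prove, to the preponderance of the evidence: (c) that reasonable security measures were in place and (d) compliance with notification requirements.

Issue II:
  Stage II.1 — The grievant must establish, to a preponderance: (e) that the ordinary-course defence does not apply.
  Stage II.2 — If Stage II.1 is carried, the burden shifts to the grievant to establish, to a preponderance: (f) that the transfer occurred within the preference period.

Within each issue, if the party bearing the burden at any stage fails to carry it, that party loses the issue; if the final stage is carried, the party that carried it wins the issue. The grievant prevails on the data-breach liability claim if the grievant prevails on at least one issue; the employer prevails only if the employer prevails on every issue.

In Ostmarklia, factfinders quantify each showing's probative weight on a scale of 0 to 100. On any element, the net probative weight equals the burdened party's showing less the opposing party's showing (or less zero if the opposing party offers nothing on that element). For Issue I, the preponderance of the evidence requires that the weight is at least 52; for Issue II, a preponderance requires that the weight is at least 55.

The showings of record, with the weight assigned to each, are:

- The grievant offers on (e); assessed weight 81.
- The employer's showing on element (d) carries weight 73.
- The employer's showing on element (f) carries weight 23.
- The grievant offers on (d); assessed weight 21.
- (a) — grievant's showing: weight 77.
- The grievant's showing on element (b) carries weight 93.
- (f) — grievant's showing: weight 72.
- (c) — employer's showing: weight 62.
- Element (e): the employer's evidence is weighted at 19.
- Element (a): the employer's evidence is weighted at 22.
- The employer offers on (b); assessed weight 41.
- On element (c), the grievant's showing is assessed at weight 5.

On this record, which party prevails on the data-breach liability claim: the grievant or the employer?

employer

— Issue I —
At Stage I.1 the grievant must meet the preponderance of the evidence (weight is at least 52): on (a) the weight is 77 less the opposing 22 gives net 55, which does reach 52, so (a) meets the standard; on (b) the weight is 93 less the opposing 41 gives net 52, which does reach 52, so (b) meets the standard.
  Stage I.1 is satisfied; the onus moves to the employer.
At Stage I.2 the employer must meet the preponderance of the evidence (weight is at least 52): on (c) the weight is 62 less the opposing 5 gives net 57, ≥ 52, so (c) meets the standard; on (d) the weight is 73 less the opposing 21 gives net 52, which does reach 52, so (d) meets the standard.
  The employer carries the last stage.
With every stage satisfied, the employer prevails on this issue.
— Issue II —
At Stage II.1 the grievant must meet a preponderance (weight is at least 55): on (e) the weight is 81 less the opposing 19 gives net 62, ≥ 55, so (e) meets the standard.
  All elements met. The grievant retains the burden for Stage II.2.
At Stage II.2 the grievant must meet a preponderance (weight is at least 55): on (f) the weight is 72 less the opposing 23 gives net 49, < 55, so (f) does not meet the standard.
  Stage II.2 not carried; the grievant fails its burden.
The employer prevails on this issue.
Per-issue: Issue I → employer; Issue II → employer. The grievant must prevail on at least one issue; overall, the employer prevails.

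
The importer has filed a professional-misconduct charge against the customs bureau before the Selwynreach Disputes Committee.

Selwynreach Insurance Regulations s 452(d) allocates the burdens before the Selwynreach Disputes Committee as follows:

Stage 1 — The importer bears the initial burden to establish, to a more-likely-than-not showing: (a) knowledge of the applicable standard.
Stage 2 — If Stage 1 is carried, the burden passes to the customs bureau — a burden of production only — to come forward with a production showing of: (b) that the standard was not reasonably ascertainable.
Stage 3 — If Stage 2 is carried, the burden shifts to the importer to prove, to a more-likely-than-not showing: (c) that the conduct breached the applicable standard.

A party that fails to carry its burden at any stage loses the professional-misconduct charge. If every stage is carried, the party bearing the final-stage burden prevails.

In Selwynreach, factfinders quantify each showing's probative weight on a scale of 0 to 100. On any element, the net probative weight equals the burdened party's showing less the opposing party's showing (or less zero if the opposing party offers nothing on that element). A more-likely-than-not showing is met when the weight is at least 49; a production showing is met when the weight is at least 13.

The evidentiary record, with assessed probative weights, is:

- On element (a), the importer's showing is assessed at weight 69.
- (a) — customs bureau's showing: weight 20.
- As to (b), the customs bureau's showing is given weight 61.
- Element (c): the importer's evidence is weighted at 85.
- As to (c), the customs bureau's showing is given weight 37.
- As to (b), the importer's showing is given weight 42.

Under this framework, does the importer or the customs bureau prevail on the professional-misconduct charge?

Stage 1 — burden on importer; standard: a more-likely-than-not showing (weight is at least 49).
    (a): 69 − 20 = 49 ≥ 49 [met]
  Stage 1 carried; the burden shifts to the customs bureau.
Stage 2 — burden on customs bureau; standard: a production showing (weight is at least 13).
    (b): 61 − 42 = 19 ≥ 13 [met]
  Stage 2 is satisfied; the onus moves to the importer.
Stage 3 — burden on importer; standard: a more-likely-than-not showing (weight is at least 49).
    (c): 85 − 37 = 48 < 49 [not met]
  Not every element is met, so the importer fails to carry Stage 3.
So the customs bureau prevails.

customs bureau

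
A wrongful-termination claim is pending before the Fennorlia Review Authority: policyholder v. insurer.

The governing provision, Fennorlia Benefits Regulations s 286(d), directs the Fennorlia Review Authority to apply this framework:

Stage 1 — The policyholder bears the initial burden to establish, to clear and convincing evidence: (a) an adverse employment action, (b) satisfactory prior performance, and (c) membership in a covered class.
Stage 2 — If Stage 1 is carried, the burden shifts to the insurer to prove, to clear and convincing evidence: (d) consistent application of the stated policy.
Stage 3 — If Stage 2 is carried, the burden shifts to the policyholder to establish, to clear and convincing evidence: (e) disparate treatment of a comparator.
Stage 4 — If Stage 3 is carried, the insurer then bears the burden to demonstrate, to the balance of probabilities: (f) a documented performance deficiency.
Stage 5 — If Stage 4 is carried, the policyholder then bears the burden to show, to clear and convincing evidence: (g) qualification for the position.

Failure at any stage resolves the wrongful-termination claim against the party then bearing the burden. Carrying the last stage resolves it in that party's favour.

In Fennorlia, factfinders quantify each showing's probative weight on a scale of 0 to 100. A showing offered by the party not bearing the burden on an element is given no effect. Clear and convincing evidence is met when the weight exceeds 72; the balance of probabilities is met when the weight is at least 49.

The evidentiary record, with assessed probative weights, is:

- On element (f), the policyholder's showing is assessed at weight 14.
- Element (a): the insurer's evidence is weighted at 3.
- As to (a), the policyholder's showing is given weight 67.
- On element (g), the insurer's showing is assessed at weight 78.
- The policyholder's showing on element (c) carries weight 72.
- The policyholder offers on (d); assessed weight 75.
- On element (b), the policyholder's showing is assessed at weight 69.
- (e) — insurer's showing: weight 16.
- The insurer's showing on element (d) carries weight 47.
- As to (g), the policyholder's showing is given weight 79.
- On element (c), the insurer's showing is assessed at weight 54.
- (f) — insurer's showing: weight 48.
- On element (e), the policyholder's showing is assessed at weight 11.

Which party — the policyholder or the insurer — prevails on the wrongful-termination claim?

Stage 1 (policyholder, clear and convincing evidence, weight exceeds 72): (a) 67 (insurer's 3 disregarded) ≤ 72 — fails; (b) 69 ≤ 72 — fails; (c) 72 (insurer's 54 disregarded) ≤ 72 — fails.
  Stage 1 not carried; the policyholder fails its burden.
So the insurer prevails.

insurer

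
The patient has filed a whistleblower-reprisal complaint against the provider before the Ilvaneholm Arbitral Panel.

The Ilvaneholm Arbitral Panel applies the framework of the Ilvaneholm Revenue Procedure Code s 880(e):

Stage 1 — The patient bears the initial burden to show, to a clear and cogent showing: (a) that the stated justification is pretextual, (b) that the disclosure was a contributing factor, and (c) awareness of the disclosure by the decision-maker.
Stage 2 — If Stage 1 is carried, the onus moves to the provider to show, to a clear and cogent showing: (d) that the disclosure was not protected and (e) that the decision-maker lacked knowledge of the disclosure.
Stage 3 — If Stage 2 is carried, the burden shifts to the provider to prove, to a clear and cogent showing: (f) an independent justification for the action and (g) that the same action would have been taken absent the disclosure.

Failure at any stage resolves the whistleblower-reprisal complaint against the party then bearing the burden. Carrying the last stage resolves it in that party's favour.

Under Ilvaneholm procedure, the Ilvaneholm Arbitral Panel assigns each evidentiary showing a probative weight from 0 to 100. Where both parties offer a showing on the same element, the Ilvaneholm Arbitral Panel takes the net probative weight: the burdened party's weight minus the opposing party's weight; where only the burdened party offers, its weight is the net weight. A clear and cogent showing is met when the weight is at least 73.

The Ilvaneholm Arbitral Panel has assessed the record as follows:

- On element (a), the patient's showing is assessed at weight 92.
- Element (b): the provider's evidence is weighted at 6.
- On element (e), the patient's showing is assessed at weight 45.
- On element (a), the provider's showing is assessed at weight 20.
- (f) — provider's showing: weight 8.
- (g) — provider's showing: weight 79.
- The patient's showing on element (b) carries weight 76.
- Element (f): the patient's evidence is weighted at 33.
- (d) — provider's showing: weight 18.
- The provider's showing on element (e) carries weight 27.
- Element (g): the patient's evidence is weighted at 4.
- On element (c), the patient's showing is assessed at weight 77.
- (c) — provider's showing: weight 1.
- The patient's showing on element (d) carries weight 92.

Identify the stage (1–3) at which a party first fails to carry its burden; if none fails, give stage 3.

At Stage 1 the patient must meet a clear and cogent showing (weight is at least 73): on (a) the weight is 92 less the opposing 20 gives net 72, which does not reach 73, so (a) does not meet the standard; on (b) the weight is 76 less the opposing 6 gives net 70, < 73, so (b) does not meet the standard; on (c) the weight is 77 less the opposing 1 gives net 76, ≥ 73, so (c) meets the standard.
  Stage 1 not carried; the patient fails its burden.
So the provider prevails.

stage 1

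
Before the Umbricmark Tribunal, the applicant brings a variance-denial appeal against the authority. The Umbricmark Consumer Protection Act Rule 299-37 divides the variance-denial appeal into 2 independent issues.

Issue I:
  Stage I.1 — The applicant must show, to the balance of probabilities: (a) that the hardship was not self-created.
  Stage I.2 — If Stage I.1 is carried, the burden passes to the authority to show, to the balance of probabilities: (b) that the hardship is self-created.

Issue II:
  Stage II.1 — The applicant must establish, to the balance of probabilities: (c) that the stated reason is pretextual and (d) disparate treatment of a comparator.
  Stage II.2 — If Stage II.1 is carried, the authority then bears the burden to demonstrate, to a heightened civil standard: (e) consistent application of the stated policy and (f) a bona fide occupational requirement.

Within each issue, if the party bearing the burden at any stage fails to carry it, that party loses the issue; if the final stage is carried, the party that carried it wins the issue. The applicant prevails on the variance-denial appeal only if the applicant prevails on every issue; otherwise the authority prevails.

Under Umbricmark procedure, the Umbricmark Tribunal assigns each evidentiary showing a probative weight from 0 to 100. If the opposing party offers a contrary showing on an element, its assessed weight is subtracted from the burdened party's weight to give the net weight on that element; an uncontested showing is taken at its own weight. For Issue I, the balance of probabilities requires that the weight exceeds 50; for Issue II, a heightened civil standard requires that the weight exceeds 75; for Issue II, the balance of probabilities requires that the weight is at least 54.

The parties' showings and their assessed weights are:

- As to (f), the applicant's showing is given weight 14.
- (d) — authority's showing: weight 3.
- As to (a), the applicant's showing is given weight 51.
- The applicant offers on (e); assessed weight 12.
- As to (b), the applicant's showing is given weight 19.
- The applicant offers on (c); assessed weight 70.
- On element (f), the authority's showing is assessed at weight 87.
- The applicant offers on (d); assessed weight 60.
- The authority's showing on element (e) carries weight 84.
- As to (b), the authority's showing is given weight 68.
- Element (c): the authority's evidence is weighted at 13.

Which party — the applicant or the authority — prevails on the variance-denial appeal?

— Issue I —
Stage I.1 (applicant, the balance of probabilities, weight exceeds 50): (a) 51 > 50 — meets.
  All elements met. The burden passes to the authority.
Stage I.2 (authority, the balance of probabilities, weight exceeds 50): (b) net 68−19=49 ≤ 50 — fails.
  Stage I.2 not carried; the authority fails its burden.
The analysis ends at Stage I.2; the applicant prevails on this issue.
— Issue II —
At Stage II.1 the applicant must meet the balance of probabilities (weight is at least 54): on (c) the weight is 70 less the opposing 13 gives net 57, ≥ 54, so (c) meets the standard; on (d) the weight is 60 less the opposing 3 gives net 57, which does reach 54, so (d) meets the standard.
  The applicant carries Stage II.1; the authority now bears the burden.
At Stage II.2 the authority must meet a heightened civil standard (weight exceeds 75): on (e) the weight is 84 less the opposing 12 gives net 72, ≤ 75, so (e) does not meet the standard; on (f) the weight is 87 less the opposing 14 gives net 73, ≤ 75, so (f) does not meet the standard.
  Not every element is met, so the authority fails to carry Stage II.2.
The applicant prevails on this issue.
Per-issue: Issue I → applicant; Issue II → applicant. The applicant must prevail on every issue; overall, the applicant prevails.

applicant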